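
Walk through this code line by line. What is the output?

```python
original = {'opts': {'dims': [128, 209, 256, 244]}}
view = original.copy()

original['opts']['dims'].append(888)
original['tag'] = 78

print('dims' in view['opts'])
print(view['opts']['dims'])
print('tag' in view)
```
True
[128, 209, 256, 244, 888]
False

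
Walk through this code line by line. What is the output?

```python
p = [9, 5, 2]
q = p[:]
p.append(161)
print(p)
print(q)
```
[9, 5, 2, 161]
[9, 5, 2]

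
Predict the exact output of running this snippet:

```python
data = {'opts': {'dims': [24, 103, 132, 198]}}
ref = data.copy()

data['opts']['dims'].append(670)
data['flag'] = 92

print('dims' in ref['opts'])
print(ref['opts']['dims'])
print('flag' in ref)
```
True
[24, 103, 132, 198, 670]
False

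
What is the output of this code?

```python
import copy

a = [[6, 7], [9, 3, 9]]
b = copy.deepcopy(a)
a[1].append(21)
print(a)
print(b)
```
[[6, 7], [9, 3, 9, 21]]
[[6, 7], [9, 3, 9]]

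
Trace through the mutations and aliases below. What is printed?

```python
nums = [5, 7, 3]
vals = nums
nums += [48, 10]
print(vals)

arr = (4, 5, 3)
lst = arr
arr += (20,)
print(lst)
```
[5, 7, 3, 48, 10]
(4, 5, 3)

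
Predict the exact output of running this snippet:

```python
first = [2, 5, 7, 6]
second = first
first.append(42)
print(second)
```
[2, 5, 7, 6, 42]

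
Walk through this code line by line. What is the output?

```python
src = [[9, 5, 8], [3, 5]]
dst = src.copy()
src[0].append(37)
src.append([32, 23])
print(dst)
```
[[9, 5, 8, 37], [3, 5]]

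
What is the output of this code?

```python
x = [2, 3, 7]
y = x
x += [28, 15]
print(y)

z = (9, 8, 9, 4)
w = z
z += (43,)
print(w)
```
[2, 3, 7, 28, 15]
(9, 8, 9, 4)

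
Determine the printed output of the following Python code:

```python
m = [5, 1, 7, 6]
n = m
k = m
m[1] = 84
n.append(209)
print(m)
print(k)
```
[5, 84, 7, 6, 209]
[5, 84, 7, 6, 209]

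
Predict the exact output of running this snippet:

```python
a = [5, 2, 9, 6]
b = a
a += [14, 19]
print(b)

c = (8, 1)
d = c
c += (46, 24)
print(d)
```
[5, 2, 9, 6, 14, 19]
(8, 1)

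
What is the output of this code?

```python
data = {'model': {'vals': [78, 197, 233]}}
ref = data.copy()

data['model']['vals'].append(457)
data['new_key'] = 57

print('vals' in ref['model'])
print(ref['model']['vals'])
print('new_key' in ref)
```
True
[78, 197, 233, 457]
False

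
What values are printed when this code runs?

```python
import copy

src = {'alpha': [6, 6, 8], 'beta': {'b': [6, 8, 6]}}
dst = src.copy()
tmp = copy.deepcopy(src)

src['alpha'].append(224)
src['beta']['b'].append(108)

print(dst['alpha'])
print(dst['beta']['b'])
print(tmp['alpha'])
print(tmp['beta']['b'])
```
[6, 6, 8, 224]
[6, 8, 6, 108]
[6, 6, 8]
[6, 8, 6]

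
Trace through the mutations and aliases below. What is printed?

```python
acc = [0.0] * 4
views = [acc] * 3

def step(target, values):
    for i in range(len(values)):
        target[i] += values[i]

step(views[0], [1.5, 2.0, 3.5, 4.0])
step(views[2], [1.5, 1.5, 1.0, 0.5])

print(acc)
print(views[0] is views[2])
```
[3.0, 3.5, 4.5, 4.5]
True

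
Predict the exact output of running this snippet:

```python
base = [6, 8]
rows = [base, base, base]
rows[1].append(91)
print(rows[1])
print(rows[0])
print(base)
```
[6, 8, 91]
[6, 8, 91]
[6, 8, 91]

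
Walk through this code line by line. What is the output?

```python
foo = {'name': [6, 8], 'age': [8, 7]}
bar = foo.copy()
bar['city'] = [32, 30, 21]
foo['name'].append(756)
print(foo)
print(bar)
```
{'name': [6, 8, 756], 'age': [8, 7]}
{'name': [6, 8, 756], 'age': [8, 7], 'city': [32, 30, 21]}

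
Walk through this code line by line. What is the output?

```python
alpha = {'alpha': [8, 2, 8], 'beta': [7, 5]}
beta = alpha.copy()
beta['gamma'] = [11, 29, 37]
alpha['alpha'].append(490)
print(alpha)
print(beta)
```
{'alpha': [8, 2, 8, 490], 'beta': [7, 5]}
{'alpha': [8, 2, 8, 490], 'beta': [7, 5], 'gamma': [11, 29, 37]}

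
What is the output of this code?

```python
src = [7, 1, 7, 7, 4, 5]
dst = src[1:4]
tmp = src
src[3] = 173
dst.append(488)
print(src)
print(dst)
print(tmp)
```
[7, 1, 7, 173, 4, 5]
[1, 7, 7, 488]
[7, 1, 7, 173, 4, 5]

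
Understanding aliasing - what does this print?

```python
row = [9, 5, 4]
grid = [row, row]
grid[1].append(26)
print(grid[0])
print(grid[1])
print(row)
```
[9, 5, 4, 26]
[9, 5, 4, 26]
[9, 5, 4, 26]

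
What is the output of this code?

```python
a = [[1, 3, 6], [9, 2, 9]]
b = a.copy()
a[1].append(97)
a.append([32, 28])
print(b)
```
[[1, 3, 6], [9, 2, 9, 97]]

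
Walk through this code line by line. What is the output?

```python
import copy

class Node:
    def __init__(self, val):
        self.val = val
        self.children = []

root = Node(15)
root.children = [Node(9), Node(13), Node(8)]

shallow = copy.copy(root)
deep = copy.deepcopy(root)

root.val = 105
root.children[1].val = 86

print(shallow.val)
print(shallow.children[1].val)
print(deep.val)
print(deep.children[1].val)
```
15
86
15
13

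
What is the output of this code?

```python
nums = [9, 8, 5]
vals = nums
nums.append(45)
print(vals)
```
[9, 8, 5, 45]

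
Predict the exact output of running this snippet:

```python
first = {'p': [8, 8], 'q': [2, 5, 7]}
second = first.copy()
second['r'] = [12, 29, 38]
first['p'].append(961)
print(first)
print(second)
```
{'p': [8, 8, 961], 'q': [2, 5, 7]}
{'p': [8, 8, 961], 'q': [2, 5, 7], 'r': [12, 29, 38]}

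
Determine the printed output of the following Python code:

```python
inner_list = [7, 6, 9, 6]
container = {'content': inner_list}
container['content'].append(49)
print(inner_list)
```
[7, 6, 9, 6, 49]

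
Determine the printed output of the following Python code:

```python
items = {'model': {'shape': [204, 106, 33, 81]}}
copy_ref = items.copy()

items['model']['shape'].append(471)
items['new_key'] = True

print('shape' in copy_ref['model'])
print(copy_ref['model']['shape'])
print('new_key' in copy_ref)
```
True
[204, 106, 33, 81, 471]
False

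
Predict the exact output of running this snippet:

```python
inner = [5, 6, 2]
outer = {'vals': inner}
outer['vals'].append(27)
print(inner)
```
[5, 6, 2, 27]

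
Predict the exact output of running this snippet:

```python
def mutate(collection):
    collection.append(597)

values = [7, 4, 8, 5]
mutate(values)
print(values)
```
[7, 4, 8, 5, 597]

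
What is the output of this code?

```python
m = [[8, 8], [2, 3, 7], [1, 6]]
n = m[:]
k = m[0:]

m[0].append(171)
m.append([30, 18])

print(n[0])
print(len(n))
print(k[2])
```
[8, 8, 171]
3
[1, 6]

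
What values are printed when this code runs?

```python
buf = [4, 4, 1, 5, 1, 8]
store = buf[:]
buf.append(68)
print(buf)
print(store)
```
[4, 4, 1, 5, 1, 8, 68]
[4, 4, 1, 5, 1, 8]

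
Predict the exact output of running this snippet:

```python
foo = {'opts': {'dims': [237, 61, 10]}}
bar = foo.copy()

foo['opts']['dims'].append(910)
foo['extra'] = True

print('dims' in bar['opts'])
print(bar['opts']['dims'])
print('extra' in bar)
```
True
[237, 61, 10, 910]
False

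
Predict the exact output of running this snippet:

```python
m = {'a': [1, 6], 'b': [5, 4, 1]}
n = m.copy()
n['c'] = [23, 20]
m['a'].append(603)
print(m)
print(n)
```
{'a': [1, 6, 603], 'b': [5, 4, 1]}
{'a': [1, 6, 603], 'b': [5, 4, 1], 'c': [23, 20]}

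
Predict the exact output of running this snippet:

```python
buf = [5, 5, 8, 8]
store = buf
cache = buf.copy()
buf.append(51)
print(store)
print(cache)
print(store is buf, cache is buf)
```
[5, 5, 8, 8, 51]
[5, 5, 8, 8]
True False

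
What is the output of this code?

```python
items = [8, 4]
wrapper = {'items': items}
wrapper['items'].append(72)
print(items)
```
[8, 4, 72]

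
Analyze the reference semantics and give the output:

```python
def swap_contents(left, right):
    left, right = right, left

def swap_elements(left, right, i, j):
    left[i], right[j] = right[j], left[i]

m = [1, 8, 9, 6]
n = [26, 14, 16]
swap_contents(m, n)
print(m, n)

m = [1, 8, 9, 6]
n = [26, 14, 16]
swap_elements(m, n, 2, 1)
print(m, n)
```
[1, 8, 9, 6] [26, 14, 16]
[1, 8, 14, 6] [26, 9, 16]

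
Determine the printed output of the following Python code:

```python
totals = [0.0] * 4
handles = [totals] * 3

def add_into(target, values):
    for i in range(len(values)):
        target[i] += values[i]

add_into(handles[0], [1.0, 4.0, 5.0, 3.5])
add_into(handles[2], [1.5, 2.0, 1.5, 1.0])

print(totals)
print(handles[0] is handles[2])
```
[2.5, 6.0, 6.5, 4.5]
True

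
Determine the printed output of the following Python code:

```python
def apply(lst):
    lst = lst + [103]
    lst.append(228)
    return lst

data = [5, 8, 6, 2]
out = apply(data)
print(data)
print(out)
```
[5, 8, 6, 2]
[5, 8, 6, 2, 103, 228]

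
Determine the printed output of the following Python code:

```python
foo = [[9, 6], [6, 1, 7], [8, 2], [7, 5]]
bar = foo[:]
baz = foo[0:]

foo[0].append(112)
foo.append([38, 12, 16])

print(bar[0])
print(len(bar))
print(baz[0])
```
[9, 6, 112]
4
[9, 6, 112]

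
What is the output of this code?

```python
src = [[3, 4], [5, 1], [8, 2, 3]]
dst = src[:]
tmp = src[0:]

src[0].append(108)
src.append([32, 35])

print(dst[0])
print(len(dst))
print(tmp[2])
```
[3, 4, 108]
3
[8, 2, 3]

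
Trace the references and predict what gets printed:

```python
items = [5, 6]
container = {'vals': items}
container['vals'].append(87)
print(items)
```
[5, 6, 87]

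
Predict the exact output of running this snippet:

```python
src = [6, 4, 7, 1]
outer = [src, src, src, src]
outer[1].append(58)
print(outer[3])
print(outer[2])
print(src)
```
[6, 4, 7, 1, 58]
[6, 4, 7, 1, 58]
[6, 4, 7, 1, 58]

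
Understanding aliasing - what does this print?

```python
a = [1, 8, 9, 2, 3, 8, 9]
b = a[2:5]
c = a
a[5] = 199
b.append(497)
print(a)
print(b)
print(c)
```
[1, 8, 9, 2, 3, 199, 9]
[9, 2, 3, 497]
[1, 8, 9, 2, 3, 199, 9]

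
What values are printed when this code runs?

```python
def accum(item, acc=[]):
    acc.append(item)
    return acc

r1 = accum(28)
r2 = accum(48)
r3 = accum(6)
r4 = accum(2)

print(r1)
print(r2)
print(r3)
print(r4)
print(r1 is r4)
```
[28, 48, 6, 2]
[28, 48, 6, 2]
[28, 48, 6, 2]
[28, 48, 6, 2]
True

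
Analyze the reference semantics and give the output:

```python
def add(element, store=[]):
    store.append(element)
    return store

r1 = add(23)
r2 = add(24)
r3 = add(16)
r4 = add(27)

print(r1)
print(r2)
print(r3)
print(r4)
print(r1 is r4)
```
[23, 24, 16, 27]
[23, 24, 16, 27]
[23, 24, 16, 27]
[23, 24, 16, 27]
True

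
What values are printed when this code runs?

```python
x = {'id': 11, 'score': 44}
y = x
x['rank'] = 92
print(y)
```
{'id': 11, 'score': 44, 'rank': 92}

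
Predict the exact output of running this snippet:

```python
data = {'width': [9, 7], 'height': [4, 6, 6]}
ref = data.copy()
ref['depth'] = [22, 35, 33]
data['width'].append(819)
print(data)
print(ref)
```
{'width': [9, 7, 819], 'height': [4, 6, 6]}
{'width': [9, 7, 819], 'height': [4, 6, 6], 'depth': [22, 35, 33]}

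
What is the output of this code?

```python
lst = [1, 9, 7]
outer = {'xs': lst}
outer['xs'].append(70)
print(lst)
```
[1, 9, 7, 70]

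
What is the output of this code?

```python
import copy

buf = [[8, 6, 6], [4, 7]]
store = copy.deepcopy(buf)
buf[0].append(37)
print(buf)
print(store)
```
[[8, 6, 6, 37], [4, 7]]
[[8, 6, 6], [4, 7]]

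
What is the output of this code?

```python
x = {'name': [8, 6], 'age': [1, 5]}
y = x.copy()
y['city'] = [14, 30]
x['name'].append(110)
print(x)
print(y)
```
{'name': [8, 6, 110], 'age': [1, 5]}
{'name': [8, 6, 110], 'age': [1, 5], 'city': [14, 30]}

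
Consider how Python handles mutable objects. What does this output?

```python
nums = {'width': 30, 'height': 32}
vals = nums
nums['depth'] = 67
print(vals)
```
{'width': 30, 'height': 32, 'depth': 67}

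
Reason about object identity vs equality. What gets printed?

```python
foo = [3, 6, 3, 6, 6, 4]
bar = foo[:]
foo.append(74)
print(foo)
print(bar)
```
[3, 6, 3, 6, 6, 4, 74]
[3, 6, 3, 6, 6, 4]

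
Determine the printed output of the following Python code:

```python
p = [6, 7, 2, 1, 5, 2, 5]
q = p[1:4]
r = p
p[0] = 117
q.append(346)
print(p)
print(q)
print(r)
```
[117, 7, 2, 1, 5, 2, 5]
[7, 2, 1, 346]
[117, 7, 2, 1, 5, 2, 5]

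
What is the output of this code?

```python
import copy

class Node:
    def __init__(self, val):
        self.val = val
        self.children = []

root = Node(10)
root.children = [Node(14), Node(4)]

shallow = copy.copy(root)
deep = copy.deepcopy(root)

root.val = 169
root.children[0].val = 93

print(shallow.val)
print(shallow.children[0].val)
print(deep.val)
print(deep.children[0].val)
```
10
93
10
14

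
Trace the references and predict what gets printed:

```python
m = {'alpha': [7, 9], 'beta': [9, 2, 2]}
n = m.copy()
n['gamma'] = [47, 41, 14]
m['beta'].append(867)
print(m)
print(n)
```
{'alpha': [7, 9], 'beta': [9, 2, 2, 867]}
{'alpha': [7, 9], 'beta': [9, 2, 2, 867], 'gamma': [47, 41, 14]}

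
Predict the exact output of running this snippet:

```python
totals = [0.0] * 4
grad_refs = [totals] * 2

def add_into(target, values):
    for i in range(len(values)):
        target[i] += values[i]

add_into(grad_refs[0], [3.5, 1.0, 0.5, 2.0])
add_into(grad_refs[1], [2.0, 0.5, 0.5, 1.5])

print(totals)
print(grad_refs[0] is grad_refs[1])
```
[5.5, 1.5, 1.0, 3.5]
True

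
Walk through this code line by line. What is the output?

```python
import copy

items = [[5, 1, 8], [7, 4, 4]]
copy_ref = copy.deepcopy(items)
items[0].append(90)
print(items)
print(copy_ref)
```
[[5, 1, 8, 90], [7, 4, 4]]
[[5, 1, 8], [7, 4, 4]]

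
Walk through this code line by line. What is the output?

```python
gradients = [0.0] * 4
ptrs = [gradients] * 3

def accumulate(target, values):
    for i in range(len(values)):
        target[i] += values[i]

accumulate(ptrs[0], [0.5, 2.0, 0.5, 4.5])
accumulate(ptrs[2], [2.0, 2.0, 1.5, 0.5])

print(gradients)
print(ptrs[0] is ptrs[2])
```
[2.5, 4.0, 2.0, 5.0]
True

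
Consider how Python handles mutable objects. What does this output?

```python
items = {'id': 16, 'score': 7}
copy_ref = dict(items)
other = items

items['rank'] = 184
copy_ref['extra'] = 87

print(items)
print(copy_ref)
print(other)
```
{'id': 16, 'score': 7, 'rank': 184}
{'id': 16, 'score': 7, 'extra': 87}
{'id': 16, 'score': 7, 'rank': 184}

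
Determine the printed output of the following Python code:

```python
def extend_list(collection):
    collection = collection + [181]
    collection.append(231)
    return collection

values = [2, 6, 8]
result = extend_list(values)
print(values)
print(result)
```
[2, 6, 8]
[2, 6, 8, 181, 231]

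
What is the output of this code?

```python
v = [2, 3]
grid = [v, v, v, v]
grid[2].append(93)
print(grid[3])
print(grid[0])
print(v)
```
[2, 3, 93]
[2, 3, 93]
[2, 3, 93]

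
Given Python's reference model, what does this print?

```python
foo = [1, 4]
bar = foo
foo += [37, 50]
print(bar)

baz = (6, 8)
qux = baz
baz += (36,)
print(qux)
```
[1, 4, 37, 50]
(6, 8)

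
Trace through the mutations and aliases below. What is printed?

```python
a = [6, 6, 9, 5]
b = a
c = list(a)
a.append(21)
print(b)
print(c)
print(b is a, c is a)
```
[6, 6, 9, 5, 21]
[6, 6, 9, 5]
True False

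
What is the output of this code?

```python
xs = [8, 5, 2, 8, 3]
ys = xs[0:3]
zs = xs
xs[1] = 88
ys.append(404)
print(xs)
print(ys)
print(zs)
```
[8, 88, 2, 8, 3]
[8, 5, 2, 404]
[8, 88, 2, 8, 3]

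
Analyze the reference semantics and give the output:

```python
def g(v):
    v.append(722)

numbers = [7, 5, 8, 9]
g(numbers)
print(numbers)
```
[7, 5, 8, 9, 722]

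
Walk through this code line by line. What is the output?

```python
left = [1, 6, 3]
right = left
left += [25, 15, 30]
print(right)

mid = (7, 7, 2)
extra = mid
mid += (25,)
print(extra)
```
[1, 6, 3, 25, 15, 30]
(7, 7, 2)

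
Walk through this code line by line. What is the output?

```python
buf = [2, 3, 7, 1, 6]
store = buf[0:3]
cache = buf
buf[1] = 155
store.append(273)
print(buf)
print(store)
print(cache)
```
[2, 155, 7, 1, 6]
[2, 3, 7, 273]
[2, 155, 7, 1, 6]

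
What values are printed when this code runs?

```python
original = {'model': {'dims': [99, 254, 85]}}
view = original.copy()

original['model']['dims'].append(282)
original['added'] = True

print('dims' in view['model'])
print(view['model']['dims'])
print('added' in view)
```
True
[99, 254, 85, 282]
False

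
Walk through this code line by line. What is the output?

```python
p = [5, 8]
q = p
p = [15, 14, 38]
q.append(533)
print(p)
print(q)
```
[15, 14, 38]
[5, 8, 533]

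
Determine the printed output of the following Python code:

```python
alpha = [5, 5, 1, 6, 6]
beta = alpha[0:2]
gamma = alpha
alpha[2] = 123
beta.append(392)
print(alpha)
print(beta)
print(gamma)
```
[5, 5, 123, 6, 6]
[5, 5, 392]
[5, 5, 123, 6, 6]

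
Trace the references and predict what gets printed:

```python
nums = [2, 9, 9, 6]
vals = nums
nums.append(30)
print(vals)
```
[2, 9, 9, 6, 30]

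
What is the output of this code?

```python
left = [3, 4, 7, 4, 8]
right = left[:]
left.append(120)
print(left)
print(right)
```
[3, 4, 7, 4, 8, 120]
[3, 4, 7, 4, 8]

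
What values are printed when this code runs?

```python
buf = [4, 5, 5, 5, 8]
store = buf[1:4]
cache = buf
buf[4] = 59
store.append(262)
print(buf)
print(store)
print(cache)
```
[4, 5, 5, 5, 59]
[5, 5, 5, 262]
[4, 5, 5, 5, 59]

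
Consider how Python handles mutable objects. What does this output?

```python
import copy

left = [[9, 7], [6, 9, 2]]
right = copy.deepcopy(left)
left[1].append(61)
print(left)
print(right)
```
[[9, 7], [6, 9, 2, 61]]
[[9, 7], [6, 9, 2]]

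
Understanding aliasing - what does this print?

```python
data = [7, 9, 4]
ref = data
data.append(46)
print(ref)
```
[7, 9, 4, 46]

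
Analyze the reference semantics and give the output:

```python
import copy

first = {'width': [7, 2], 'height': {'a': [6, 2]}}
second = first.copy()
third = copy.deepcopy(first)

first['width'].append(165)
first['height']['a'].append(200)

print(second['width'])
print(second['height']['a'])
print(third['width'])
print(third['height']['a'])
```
[7, 2, 165]
[6, 2, 200]
[7, 2]
[6, 2]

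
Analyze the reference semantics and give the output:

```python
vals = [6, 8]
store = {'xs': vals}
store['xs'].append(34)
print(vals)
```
[6, 8, 34]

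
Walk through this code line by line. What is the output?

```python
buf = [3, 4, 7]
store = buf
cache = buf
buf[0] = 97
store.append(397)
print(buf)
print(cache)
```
[97, 4, 7, 397]
[97, 4, 7, 397]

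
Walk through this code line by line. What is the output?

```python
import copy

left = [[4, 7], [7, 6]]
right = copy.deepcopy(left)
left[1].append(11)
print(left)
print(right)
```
[[4, 7], [7, 6, 11]]
[[4, 7], [7, 6]]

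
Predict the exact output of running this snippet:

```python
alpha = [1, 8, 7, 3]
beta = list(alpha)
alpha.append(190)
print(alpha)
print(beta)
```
[1, 8, 7, 3, 190]
[1, 8, 7, 3]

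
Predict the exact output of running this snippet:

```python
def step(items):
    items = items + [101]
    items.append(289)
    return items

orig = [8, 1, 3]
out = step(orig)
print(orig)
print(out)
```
[8, 1, 3]
[8, 1, 3, 101, 289]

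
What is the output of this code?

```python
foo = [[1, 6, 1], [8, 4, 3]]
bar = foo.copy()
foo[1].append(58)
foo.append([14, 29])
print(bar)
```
[[1, 6, 1], [8, 4, 3, 58]]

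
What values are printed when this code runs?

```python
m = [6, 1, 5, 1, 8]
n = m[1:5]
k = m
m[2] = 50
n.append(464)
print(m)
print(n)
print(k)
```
[6, 1, 50, 1, 8]
[1, 5, 1, 8, 464]
[6, 1, 50, 1, 8]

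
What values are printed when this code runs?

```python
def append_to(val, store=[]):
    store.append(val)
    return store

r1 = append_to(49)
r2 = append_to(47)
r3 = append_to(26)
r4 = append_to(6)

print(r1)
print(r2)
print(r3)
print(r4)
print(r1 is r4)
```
[49, 47, 26, 6]
[49, 47, 26, 6]
[49, 47, 26, 6]
[49, 47, 26, 6]
True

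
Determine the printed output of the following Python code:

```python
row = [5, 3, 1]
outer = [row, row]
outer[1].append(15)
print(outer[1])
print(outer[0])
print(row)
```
[5, 3, 1, 15]
[5, 3, 1, 15]
[5, 3, 1, 15]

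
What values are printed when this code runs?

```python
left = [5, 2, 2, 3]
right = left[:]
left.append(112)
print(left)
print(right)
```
[5, 2, 2, 3, 112]
[5, 2, 2, 3]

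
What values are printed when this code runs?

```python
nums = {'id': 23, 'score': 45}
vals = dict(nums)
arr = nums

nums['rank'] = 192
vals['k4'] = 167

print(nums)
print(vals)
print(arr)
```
{'id': 23, 'score': 45, 'rank': 192}
{'id': 23, 'score': 45, 'k4': 167}
{'id': 23, 'score': 45, 'rank': 192}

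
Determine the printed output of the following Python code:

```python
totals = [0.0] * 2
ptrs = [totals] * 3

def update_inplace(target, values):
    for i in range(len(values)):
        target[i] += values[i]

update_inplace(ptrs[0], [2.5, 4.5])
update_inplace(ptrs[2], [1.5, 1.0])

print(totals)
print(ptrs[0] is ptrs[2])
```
[4.0, 5.5]
True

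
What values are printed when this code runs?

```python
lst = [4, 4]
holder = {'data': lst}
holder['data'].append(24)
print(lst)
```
[4, 4, 24]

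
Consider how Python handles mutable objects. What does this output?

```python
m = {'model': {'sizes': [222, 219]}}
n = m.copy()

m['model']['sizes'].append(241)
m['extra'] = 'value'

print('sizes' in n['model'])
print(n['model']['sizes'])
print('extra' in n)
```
True
[222, 219, 241]
False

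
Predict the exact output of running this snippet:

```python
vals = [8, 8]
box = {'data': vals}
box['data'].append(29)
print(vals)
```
[8, 8, 29]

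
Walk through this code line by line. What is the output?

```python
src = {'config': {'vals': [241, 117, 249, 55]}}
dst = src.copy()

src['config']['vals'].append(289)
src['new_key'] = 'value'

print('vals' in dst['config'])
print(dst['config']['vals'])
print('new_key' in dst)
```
True
[241, 117, 249, 55, 289]
False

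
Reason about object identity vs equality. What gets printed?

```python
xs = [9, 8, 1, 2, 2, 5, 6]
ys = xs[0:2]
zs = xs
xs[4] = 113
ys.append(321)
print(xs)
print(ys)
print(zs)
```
[9, 8, 1, 2, 113, 5, 6]
[9, 8, 321]
[9, 8, 1, 2, 113, 5, 6]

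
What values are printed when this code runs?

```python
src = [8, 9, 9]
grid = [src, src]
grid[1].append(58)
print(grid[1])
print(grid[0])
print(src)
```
[8, 9, 9, 58]
[8, 9, 9, 58]
[8, 9, 9, 58]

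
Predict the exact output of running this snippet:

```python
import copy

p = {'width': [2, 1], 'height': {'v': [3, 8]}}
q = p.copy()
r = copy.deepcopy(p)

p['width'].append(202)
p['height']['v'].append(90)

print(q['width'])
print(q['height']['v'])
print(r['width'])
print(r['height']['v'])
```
[2, 1, 202]
[3, 8, 90]
[2, 1]
[3, 8]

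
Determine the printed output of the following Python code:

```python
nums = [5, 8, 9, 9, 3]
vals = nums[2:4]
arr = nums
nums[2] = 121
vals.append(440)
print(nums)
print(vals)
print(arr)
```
[5, 8, 121, 9, 3]
[9, 9, 440]
[5, 8, 121, 9, 3]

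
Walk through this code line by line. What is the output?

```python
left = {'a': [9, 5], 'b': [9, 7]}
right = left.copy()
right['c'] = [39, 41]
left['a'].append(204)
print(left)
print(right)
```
{'a': [9, 5, 204], 'b': [9, 7]}
{'a': [9, 5, 204], 'b': [9, 7], 'c': [39, 41]}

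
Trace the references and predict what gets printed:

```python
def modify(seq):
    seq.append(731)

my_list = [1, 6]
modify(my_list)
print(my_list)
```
[1, 6, 731]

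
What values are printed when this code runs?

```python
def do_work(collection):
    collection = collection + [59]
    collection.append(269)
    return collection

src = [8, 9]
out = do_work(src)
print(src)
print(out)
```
[8, 9]
[8, 9, 59, 269]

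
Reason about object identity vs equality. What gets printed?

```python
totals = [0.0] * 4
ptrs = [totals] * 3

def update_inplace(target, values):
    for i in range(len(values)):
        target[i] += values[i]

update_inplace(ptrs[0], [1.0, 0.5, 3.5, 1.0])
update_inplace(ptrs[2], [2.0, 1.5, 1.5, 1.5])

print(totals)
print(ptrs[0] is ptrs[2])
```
[3.0, 2.0, 5.0, 2.5]
True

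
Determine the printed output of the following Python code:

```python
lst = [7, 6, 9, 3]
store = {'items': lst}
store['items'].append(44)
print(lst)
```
[7, 6, 9, 3, 44]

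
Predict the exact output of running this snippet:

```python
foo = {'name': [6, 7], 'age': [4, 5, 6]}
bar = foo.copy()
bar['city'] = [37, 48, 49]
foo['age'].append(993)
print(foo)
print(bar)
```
{'name': [6, 7], 'age': [4, 5, 6, 993]}
{'name': [6, 7], 'age': [4, 5, 6, 993], 'city': [37, 48, 49]}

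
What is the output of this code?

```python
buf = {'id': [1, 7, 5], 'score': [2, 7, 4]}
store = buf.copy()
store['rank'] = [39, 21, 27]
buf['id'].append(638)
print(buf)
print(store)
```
{'id': [1, 7, 5, 638], 'score': [2, 7, 4]}
{'id': [1, 7, 5, 638], 'score': [2, 7, 4], 'rank': [39, 21, 27]}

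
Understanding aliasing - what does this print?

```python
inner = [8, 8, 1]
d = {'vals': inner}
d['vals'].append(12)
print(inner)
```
[8, 8, 1, 12]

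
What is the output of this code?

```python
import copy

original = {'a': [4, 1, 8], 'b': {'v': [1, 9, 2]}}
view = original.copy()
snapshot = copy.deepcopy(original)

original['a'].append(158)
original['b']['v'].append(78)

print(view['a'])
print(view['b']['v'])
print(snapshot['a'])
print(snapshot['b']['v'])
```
[4, 1, 8, 158]
[1, 9, 2, 78]
[4, 1, 8]
[1, 9, 2]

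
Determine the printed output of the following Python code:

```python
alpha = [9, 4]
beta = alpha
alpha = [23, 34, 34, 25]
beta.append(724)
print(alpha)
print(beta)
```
[23, 34, 34, 25]
[9, 4, 724]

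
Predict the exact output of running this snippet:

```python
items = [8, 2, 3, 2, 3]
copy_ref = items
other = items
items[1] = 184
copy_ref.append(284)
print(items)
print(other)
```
[8, 184, 3, 2, 3, 284]
[8, 184, 3, 2, 3, 284]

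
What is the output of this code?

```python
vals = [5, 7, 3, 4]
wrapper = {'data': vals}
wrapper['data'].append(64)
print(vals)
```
[5, 7, 3, 4, 64]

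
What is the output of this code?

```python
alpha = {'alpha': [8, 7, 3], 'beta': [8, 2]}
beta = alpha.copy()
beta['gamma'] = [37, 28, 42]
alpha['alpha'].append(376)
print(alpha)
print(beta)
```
{'alpha': [8, 7, 3, 376], 'beta': [8, 2]}
{'alpha': [8, 7, 3, 376], 'beta': [8, 2], 'gamma': [37, 28, 42]}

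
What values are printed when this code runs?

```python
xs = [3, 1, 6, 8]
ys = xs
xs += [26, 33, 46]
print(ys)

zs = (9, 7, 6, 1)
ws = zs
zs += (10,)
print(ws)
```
[3, 1, 6, 8, 26, 33, 46]
(9, 7, 6, 1)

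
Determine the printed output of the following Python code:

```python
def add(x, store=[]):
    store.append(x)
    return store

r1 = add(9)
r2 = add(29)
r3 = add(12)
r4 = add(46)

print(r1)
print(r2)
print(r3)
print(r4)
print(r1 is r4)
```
[9, 29, 12, 46]
[9, 29, 12, 46]
[9, 29, 12, 46]
[9, 29, 12, 46]
True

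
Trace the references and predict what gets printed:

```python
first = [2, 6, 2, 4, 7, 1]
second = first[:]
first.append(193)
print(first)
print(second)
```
[2, 6, 2, 4, 7, 1, 193]
[2, 6, 2, 4, 7, 1]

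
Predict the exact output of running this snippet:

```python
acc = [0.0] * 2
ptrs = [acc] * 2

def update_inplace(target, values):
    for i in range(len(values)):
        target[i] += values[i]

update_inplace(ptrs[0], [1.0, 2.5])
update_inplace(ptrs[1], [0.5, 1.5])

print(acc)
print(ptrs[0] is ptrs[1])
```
[1.5, 4.0]
True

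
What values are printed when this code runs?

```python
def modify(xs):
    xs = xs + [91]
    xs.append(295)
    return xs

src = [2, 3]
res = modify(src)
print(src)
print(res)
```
[2, 3]
[2, 3, 91, 295]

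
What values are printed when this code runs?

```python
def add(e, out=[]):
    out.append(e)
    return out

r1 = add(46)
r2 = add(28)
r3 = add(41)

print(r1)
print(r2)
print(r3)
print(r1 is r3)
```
[46, 28, 41]
[46, 28, 41]
[46, 28, 41]
True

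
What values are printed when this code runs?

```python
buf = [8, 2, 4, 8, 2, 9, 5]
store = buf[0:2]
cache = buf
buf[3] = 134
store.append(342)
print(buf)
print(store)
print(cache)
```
[8, 2, 4, 134, 2, 9, 5]
[8, 2, 342]
[8, 2, 4, 134, 2, 9, 5]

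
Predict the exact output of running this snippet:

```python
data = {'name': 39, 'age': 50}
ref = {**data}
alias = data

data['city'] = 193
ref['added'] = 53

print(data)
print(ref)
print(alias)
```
{'name': 39, 'age': 50, 'city': 193}
{'name': 39, 'age': 50, 'added': 53}
{'name': 39, 'age': 50, 'city': 193}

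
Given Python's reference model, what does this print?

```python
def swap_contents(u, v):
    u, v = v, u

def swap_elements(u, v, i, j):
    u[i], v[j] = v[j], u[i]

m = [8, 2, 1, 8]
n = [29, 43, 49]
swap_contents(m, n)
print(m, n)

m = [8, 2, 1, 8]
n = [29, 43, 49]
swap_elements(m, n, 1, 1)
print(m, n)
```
[8, 2, 1, 8] [29, 43, 49]
[8, 43, 1, 8] [29, 2, 49]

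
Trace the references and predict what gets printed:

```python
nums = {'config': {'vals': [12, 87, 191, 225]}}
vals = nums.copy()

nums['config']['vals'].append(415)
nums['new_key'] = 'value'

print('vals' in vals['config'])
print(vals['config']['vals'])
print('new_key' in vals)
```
True
[12, 87, 191, 225, 415]
False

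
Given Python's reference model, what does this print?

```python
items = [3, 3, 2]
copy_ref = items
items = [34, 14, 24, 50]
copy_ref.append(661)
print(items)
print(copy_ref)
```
[34, 14, 24, 50]
[3, 3, 2, 661]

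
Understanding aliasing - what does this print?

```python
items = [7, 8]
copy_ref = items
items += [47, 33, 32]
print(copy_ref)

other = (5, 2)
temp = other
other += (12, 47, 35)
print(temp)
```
[7, 8, 47, 33, 32]
(5, 2)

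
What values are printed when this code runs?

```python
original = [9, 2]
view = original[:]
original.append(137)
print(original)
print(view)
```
[9, 2, 137]
[9, 2]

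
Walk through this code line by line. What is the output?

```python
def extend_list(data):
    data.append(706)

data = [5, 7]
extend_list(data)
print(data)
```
[5, 7, 706]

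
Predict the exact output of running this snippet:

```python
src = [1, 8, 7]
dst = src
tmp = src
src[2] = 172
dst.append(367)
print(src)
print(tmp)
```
[1, 8, 172, 367]
[1, 8, 172, 367]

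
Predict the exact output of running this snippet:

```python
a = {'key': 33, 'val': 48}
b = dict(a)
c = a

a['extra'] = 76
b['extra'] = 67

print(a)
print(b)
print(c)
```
{'key': 33, 'val': 48, 'extra': 76}
{'key': 33, 'val': 48, 'extra': 67}
{'key': 33, 'val': 48, 'extra': 76}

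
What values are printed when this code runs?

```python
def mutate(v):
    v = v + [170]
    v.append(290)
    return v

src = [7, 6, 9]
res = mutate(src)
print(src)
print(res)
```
[7, 6, 9]
[7, 6, 9, 170, 290]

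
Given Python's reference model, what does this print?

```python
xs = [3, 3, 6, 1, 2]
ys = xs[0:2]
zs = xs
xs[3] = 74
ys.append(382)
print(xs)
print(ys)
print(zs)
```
[3, 3, 6, 74, 2]
[3, 3, 382]
[3, 3, 6, 74, 2]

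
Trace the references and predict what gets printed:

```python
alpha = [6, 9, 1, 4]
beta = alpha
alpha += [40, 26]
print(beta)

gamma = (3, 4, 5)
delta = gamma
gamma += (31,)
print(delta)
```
[6, 9, 1, 4, 40, 26]
(3, 4, 5)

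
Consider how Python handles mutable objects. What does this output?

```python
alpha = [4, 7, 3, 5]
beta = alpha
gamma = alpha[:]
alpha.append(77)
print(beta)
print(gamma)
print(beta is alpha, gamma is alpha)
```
[4, 7, 3, 5, 77]
[4, 7, 3, 5]
True False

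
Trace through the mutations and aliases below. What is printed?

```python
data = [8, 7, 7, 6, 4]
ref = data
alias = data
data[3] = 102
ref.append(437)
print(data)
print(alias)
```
[8, 7, 7, 102, 4, 437]
[8, 7, 7, 102, 4, 437]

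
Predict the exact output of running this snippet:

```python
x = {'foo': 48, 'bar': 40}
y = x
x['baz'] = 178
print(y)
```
{'foo': 48, 'bar': 40, 'baz': 178}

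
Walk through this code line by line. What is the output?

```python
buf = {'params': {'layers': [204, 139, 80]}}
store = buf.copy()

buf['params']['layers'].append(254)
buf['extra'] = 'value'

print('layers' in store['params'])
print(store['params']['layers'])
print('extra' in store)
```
True
[204, 139, 80, 254]
False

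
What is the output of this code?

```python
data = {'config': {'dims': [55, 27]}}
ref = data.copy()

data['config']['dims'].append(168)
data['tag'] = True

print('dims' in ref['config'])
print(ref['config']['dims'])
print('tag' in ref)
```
True
[55, 27, 168]
False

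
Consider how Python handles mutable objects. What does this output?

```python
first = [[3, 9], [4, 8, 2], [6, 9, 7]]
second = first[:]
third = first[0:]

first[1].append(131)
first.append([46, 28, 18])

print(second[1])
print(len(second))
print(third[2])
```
[4, 8, 2, 131]
3
[6, 9, 7]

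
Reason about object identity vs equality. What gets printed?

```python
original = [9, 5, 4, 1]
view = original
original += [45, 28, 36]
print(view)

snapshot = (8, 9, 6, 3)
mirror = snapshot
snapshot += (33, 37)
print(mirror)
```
[9, 5, 4, 1, 45, 28, 36]
(8, 9, 6, 3)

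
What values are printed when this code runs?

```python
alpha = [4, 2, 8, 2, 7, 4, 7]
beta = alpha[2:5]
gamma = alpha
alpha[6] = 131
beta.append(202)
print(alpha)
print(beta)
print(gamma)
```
[4, 2, 8, 2, 7, 4, 131]
[8, 2, 7, 202]
[4, 2, 8, 2, 7, 4, 131]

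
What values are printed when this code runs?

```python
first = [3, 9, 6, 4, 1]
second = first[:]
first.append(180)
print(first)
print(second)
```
[3, 9, 6, 4, 1, 180]
[3, 9, 6, 4, 1]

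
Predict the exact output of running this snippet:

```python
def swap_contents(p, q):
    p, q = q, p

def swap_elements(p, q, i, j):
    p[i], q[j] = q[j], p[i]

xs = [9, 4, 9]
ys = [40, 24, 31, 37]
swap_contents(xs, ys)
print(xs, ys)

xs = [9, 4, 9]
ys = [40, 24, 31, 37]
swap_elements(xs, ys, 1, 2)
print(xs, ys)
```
[9, 4, 9] [40, 24, 31, 37]
[9, 31, 9] [40, 24, 4, 37]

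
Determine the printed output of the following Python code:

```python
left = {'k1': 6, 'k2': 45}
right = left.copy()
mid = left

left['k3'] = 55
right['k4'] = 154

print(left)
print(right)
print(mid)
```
{'k1': 6, 'k2': 45, 'k3': 55}
{'k1': 6, 'k2': 45, 'k4': 154}
{'k1': 6, 'k2': 45, 'k3': 55}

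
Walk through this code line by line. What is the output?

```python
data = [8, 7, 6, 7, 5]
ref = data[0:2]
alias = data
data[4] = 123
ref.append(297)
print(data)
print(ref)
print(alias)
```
[8, 7, 6, 7, 123]
[8, 7, 297]
[8, 7, 6, 7, 123]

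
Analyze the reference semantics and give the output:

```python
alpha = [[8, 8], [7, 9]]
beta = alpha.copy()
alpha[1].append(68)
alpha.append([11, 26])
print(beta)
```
[[8, 8], [7, 9, 68]]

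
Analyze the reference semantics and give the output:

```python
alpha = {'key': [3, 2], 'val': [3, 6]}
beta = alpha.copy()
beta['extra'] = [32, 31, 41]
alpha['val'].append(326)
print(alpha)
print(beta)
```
{'key': [3, 2], 'val': [3, 6, 326]}
{'key': [3, 2], 'val': [3, 6, 326], 'extra': [32, 31, 41]}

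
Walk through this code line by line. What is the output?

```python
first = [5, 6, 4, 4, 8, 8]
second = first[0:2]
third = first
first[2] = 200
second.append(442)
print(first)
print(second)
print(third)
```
[5, 6, 200, 4, 8, 8]
[5, 6, 442]
[5, 6, 200, 4, 8, 8]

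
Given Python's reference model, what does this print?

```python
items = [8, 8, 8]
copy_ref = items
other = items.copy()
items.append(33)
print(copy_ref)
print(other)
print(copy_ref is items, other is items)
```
[8, 8, 8, 33]
[8, 8, 8]
True False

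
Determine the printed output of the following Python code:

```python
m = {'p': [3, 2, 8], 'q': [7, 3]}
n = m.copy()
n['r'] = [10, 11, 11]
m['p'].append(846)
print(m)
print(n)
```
{'p': [3, 2, 8, 846], 'q': [7, 3]}
{'p': [3, 2, 8, 846], 'q': [7, 3], 'r': [10, 11, 11]}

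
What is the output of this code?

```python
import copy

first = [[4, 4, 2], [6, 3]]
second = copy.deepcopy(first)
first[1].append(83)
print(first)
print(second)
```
[[4, 4, 2], [6, 3, 83]]
[[4, 4, 2], [6, 3]]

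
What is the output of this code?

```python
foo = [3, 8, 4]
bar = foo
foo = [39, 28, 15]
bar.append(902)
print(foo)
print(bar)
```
[39, 28, 15]
[3, 8, 4, 902]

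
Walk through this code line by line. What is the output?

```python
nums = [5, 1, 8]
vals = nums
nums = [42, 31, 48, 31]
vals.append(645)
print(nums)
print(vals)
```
[42, 31, 48, 31]
[5, 1, 8, 645]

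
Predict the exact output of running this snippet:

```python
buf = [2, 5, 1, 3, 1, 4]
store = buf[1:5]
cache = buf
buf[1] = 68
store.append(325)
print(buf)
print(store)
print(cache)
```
[2, 68, 1, 3, 1, 4]
[5, 1, 3, 1, 325]
[2, 68, 1, 3, 1, 4]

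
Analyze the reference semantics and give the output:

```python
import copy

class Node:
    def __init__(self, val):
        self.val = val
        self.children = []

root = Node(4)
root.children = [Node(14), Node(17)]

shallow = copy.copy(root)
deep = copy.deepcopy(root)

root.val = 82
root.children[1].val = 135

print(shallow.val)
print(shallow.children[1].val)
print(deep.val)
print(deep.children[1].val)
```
4
135
4
17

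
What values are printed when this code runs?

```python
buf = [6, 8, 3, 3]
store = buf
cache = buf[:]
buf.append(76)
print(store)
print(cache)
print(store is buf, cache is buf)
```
[6, 8, 3, 3, 76]
[6, 8, 3, 3]
True False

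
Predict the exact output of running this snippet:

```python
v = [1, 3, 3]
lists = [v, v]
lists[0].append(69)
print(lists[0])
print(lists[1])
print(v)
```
[1, 3, 3, 69]
[1, 3, 3, 69]
[1, 3, 3, 69]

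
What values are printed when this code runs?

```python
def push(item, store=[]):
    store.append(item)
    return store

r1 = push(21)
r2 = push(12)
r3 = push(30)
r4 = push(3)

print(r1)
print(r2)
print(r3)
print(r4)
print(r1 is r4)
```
[21, 12, 30, 3]
[21, 12, 30, 3]
[21, 12, 30, 3]
[21, 12, 30, 3]
True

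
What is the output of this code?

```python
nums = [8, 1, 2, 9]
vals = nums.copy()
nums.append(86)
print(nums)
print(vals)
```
[8, 1, 2, 9, 86]
[8, 1, 2, 9]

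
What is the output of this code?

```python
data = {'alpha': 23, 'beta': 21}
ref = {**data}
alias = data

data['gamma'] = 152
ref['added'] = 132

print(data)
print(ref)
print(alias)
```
{'alpha': 23, 'beta': 21, 'gamma': 152}
{'alpha': 23, 'beta': 21, 'added': 132}
{'alpha': 23, 'beta': 21, 'gamma': 152}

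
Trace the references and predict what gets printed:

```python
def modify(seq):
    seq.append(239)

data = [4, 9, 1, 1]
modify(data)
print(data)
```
[4, 9, 1, 1, 239]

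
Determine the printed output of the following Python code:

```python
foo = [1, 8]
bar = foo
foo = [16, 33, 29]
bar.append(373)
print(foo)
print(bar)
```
[16, 33, 29]
[1, 8, 373]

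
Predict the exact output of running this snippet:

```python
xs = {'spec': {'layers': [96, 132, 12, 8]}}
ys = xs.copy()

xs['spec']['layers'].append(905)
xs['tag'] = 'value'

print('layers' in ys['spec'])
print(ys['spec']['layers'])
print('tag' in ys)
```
True
[96, 132, 12, 8, 905]
False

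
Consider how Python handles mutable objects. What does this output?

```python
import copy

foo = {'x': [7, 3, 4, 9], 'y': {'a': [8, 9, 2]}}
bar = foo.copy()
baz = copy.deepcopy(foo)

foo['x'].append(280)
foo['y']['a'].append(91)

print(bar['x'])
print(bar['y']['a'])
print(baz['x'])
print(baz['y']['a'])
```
[7, 3, 4, 9, 280]
[8, 9, 2, 91]
[7, 3, 4, 9]
[8, 9, 2]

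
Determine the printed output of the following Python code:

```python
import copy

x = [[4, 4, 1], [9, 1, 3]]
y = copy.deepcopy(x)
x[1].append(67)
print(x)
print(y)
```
[[4, 4, 1], [9, 1, 3, 67]]
[[4, 4, 1], [9, 1, 3]]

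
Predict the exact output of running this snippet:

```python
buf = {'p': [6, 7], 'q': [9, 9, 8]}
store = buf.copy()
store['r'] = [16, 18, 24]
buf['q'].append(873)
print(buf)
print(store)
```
{'p': [6, 7], 'q': [9, 9, 8, 873]}
{'p': [6, 7], 'q': [9, 9, 8, 873], 'r': [16, 18, 24]}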